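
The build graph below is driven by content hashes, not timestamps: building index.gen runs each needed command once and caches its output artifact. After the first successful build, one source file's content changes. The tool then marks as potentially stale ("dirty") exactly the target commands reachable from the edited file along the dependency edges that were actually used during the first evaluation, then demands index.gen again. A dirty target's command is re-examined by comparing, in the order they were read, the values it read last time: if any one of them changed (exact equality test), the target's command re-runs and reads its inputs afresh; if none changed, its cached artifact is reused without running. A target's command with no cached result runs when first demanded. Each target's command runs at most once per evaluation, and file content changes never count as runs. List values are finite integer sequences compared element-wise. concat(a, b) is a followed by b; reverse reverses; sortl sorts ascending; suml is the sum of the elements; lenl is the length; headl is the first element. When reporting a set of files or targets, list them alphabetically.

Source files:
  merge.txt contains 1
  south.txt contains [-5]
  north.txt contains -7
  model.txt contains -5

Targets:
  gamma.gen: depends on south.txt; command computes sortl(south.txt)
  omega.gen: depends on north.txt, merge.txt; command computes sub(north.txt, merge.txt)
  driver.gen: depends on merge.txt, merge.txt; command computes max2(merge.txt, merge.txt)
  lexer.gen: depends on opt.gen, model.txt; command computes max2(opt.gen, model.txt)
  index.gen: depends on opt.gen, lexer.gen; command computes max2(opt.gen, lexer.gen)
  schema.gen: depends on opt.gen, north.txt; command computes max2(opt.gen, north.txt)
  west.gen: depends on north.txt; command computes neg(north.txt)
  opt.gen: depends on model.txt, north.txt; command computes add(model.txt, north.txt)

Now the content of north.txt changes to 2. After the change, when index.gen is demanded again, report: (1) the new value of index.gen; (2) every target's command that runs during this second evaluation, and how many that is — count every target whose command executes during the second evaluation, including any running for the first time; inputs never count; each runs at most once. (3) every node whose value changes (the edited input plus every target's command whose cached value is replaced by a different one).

index.gen now evaluates to -3.
Run set: index.gen, lexer.gen, opt.gen (3 run).
Changed values: index.gen, lexer.gen, north.txt, opt.gen.

Initial pass — values computed on the first demand:
  opt.gen = add(-5, -7) = -12
  lexer.gen = max2(-12, -5) = -5
  index.gen = max2(-12, -5) = -5

Second demand — change propagation:
  opt.gen: re-runs because north.txt -7->2; new result -3.
  lexer.gen: re-runs because opt.gen -12->-3; new result -3.
  index.gen: re-runs because opt.gen -12->-3; lexer.gen -5->-3; new result -3.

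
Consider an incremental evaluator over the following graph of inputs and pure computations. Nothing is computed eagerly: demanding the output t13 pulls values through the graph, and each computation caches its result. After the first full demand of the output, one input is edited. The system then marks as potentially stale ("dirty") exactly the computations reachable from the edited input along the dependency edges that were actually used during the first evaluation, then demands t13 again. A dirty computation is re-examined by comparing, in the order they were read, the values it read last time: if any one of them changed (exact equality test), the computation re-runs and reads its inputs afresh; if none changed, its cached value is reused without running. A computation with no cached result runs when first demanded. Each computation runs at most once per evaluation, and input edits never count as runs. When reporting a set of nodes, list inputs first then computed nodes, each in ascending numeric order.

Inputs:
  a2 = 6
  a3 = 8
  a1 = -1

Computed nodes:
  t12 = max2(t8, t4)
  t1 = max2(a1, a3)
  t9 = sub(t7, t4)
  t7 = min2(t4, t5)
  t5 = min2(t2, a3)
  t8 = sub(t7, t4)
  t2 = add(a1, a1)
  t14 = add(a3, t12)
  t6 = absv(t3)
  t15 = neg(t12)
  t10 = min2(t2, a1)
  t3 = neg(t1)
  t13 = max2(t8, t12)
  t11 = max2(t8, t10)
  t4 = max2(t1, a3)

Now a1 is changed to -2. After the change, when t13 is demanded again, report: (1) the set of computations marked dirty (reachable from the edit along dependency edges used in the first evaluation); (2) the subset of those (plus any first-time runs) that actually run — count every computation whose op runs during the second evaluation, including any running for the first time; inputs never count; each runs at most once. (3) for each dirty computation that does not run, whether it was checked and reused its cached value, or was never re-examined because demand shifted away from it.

Initial pass — values computed on the first demand:
  t1 = max2(-1, 8) = 8
  t2 = add(-1, -1) = -2
  t4 = max2(8, 8) = 8
  t5 = min2(-2, 8) = -2
  t7 = min2(8, -2) = -2
  t8 = sub(-2, 8) = -10
  t12 = max2(-10, 8) = 8
  t13 = max2(-10, 8) = 8

Second demand — change propagation:
  t1: re-runs because a1 -1->-2; new result 8 (unchanged).
  t2: re-runs because a1 -1->-2; a1 -1->-2; new result -4.
  t4: re-examined; everything it read last time is the same (t1 unchanged, a3 unchanged) — cache 8 kept, no run.
  t5: re-runs because t2 -2->-4; new result -4.
  t7: re-runs because t5 -2->-4; new result -4.
  t8: re-runs because t7 -2->-4; new result -12.
  t12: re-runs because t8 -10->-12; new result 8 (unchanged).
  t13: re-runs because t8 -10->-12; new result 8 (unchanged).

The important point: at t4 every value read last time is unchanged, so the dirty flag clears without a run.

Dirty set: t1, t2, t4, t5, t7, t8, t12, t13.
Run set: t1, t2, t5, t7, t8, t12, t13 (7 run).
Re-examined without running (cache reused): t4.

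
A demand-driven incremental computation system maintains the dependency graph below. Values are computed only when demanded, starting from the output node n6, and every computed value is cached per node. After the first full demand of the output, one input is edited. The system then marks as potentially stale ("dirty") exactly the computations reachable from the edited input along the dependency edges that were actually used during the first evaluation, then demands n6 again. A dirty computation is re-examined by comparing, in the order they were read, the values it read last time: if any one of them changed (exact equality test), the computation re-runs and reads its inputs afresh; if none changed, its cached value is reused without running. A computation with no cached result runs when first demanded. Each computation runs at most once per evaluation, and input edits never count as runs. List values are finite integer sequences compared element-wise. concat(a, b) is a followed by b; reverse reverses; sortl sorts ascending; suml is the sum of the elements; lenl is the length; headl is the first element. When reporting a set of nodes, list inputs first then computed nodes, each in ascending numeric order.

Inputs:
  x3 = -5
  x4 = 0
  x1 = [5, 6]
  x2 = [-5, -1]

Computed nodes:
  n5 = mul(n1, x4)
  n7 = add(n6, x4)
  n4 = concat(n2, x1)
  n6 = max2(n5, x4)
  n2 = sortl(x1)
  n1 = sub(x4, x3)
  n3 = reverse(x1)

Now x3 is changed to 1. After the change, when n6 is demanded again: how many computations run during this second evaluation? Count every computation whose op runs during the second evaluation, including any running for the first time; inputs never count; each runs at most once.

Computations that run: n1, n5 — 2 in total.
Key observation: the change is absorbed at n5 — it re-runs but produces the same value, and the output's value is unchanged.

First evaluation (everything demanded from the output):
  n1 = sub(0, -5) = 5
  n5 = mul(5, 0) = 0
  n6 = max2(0, 0) = 0

Propagation after the edit:
  n1: runs — x3 -5->1; result -1.
  n5: runs — n1 5->-1; result 0 (same value as before).
  n6: checked — values it read are unchanged (n5 unchanged, x4 unchanged); reused cached 0 without running.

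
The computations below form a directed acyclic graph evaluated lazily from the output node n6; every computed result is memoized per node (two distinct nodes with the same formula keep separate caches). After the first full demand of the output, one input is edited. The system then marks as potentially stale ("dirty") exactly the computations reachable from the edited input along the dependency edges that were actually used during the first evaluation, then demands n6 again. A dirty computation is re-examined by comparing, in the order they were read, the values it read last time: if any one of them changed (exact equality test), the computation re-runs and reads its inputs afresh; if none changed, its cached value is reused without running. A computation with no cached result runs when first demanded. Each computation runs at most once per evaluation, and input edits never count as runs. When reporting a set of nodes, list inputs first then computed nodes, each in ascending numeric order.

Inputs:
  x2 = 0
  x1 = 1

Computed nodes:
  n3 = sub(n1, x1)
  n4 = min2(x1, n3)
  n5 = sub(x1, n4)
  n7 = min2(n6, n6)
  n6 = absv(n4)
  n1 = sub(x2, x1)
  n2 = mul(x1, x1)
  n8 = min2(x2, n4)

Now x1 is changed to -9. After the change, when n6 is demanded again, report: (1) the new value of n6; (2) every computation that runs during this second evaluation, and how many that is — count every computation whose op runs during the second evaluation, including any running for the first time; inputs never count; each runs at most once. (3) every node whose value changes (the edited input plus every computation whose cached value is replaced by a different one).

Demanding n6 again yields 9.
4 computations run: n1, n3, n4, n6.
The nodes whose values change: x1, n1, n3, n4, n6.

First demand of the output computes:
  n1 = sub(0, 1) = -1
  n3 = sub(-1, 1) = -2
  n4 = min2(1, -2) = -2
  n6 = absv(-2) = 2

After the edit, cleaning proceeds:
  n1: a read changed (x1 1->-9) — executes, giving 9.
  n3: a read changed (n1 -1->9; x1 1->-9) — executes, giving 18.
  n4: a read changed (x1 1->-9; n3 -2->18) — executes, giving -9.
  n6: a read changed (n4 -2->-9) — executes, giving 9.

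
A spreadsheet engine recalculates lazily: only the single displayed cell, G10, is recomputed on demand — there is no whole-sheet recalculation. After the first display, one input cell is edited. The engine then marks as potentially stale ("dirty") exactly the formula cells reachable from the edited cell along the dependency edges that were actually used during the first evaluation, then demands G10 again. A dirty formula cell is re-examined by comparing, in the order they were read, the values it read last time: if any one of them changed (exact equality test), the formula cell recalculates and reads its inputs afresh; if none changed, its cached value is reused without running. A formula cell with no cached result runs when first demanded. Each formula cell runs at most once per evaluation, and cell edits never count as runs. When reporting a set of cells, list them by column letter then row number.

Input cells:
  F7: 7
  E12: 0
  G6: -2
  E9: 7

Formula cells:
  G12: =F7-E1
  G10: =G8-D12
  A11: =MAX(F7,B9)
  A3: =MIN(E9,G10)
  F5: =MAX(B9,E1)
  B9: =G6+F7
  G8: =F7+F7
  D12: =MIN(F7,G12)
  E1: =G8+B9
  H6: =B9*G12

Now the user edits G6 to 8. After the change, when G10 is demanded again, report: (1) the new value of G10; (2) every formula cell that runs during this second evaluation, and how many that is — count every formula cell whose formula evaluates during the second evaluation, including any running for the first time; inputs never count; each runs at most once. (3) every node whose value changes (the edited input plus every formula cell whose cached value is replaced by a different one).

New value of G10: 36.
Formula cells that run: B9, D12, E1, G10, G12 — 5 in total.
Values that change: B9, D12, E1, G6, G10, G12.

First evaluation (everything demanded from the output):
  B9 = -2 + 7 = 5
  G8 = 7 + 7 = 14
  E1 = 14 + 5 = 19
  G12 = 7 - 19 = -12
  D12 = MIN(7, -12) = -12
  G10 = 14 - -12 = 26

Propagation after the edit:
  B9: runs — G6 -2->8; result 15.
  E1: runs — B9 5->15; result 29.
  G12: runs — E1 19->29; result -22.
  D12: runs — G12 -12->-22; result -22.
  G10: runs — D12 -12->-22; result 36.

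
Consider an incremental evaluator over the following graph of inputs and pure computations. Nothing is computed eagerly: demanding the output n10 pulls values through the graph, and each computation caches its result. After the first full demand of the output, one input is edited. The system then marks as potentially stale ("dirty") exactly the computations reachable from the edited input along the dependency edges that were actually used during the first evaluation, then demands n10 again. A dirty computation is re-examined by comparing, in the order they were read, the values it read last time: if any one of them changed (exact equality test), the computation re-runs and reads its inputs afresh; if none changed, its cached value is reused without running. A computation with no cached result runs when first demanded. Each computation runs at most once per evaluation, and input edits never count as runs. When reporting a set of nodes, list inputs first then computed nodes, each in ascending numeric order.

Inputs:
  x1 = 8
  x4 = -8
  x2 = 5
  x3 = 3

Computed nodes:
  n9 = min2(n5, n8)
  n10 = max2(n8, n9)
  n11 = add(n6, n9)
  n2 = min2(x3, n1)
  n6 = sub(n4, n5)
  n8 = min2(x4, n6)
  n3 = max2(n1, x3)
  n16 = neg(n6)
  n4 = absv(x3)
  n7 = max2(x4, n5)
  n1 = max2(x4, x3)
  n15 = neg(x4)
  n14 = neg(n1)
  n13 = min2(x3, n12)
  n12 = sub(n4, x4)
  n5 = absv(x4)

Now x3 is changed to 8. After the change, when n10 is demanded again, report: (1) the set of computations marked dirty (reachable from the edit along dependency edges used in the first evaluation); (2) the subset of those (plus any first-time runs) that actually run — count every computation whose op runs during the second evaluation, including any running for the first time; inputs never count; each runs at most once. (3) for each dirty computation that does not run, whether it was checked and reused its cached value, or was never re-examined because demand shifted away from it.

Dirty set: n4, n6, n8, n9, n10.
Run set: n4, n6, n8 (3 run).
Re-examined without running (cache reused): n9, n10.
The important point: n8 recomputes to an identical value, and the output ends up unchanged.

Initial pass — values computed on the first demand:
  n4 = absv(3) = 3
  n5 = absv(-8) = 8
  n6 = sub(3, 8) = -5
  n8 = min2(-8, -5) = -8
  n9 = min2(8, -8) = -8
  n10 = max2(-8, -8) = -8

Second demand — change propagation:
  n4: re-runs because x3 3->8; new result 8.
  n6: re-runs because n4 3->8; new result 0.
  n8: re-runs because n6 -5->0; new result -8 (unchanged).
  n9: re-examined; everything it read last time is the same (n5 unchanged, n8 unchanged) — cache -8 kept, no run.
  n10: re-examined; everything it read last time is the same (n8 unchanged, n9 unchanged) — cache -8 kept, no run.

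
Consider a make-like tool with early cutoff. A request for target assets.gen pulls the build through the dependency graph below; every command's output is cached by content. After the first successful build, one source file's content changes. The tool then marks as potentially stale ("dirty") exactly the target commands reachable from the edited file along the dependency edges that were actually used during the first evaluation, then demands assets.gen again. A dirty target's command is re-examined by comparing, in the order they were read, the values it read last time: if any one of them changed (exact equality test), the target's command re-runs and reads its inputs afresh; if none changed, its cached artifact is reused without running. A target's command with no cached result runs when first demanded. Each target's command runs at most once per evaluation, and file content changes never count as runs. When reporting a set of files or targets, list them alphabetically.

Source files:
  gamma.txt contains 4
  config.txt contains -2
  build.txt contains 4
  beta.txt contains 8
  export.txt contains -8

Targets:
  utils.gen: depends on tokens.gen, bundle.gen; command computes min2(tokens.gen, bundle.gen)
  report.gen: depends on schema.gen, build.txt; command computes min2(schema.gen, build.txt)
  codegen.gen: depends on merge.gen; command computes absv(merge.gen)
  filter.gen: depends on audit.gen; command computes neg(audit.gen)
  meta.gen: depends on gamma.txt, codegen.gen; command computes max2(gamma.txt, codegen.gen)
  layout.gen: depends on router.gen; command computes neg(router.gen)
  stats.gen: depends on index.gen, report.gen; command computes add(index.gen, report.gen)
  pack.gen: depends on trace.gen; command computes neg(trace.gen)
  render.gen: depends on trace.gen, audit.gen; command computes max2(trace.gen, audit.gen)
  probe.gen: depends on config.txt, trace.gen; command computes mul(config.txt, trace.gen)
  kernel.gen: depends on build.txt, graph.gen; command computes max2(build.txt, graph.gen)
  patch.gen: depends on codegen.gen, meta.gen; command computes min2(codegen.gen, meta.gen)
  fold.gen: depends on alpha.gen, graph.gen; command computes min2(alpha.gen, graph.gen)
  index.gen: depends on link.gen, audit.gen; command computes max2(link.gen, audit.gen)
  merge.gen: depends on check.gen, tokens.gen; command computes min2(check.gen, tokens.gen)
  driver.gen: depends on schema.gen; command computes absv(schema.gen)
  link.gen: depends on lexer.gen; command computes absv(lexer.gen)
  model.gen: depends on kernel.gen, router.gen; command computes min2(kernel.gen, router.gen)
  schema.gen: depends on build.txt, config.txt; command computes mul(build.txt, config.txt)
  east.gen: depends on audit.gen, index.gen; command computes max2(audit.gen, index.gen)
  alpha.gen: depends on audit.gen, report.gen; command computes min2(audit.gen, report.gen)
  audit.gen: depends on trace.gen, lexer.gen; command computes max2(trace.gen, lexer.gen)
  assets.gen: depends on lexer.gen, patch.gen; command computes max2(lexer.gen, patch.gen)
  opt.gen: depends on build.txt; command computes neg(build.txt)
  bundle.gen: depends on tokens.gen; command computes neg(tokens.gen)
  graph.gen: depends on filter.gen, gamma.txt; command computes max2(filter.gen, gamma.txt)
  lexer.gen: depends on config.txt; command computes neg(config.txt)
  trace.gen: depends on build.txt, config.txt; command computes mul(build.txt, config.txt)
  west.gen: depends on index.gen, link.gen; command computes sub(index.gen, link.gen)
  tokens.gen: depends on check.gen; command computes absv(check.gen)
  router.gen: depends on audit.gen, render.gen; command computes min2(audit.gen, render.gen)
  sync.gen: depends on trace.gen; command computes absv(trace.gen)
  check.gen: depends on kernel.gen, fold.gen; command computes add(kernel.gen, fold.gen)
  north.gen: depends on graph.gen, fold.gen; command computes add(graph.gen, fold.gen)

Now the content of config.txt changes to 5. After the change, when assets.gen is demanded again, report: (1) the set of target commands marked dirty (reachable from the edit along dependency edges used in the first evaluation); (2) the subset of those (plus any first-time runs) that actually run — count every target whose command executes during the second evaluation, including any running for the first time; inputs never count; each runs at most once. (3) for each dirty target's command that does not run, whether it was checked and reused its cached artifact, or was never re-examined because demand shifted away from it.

First demand of the output computes:
  lexer.gen = neg(-2) = 2
  schema.gen = mul(4, -2) = -8
  report.gen = min2(-8, 4) = -8
  trace.gen = mul(4, -2) = -8
  audit.gen = max2(-8, 2) = 2
  alpha.gen = min2(2, -8) = -8
  filter.gen = neg(2) = -2
  graph.gen = max2(-2, 4) = 4
  fold.gen = min2(-8, 4) = -8
  kernel.gen = max2(4, 4) = 4
  check.gen = add(4, -8) = -4
  tokens.gen = absv(-4) = 4
  merge.gen = min2(-4, 4) = -4
  codegen.gen = absv(-4) = 4
  meta.gen = max2(4, 4) = 4
  patch.gen = min2(4, 4) = 4
  assets.gen = max2(2, 4) = 4

After the edit, cleaning proceeds:
  lexer.gen: a read changed (config.txt -2->5) — executes, giving -5.
  schema.gen: a read changed (config.txt -2->5) — executes, giving 20.
  report.gen: a read changed (schema.gen -8->20) — executes, giving 4.
  trace.gen: a read changed (config.txt -2->5) — executes, giving 20.
  audit.gen: a read changed (trace.gen -8->20; lexer.gen 2->-5) — executes, giving 20.
  alpha.gen: a read changed (audit.gen 2->20; report.gen -8->4) — executes, giving 4.
  filter.gen: a read changed (audit.gen 2->20) — executes, giving -20.
  graph.gen: a read changed (filter.gen -2->-20) — executes, giving 4 — identical to its old value.
  fold.gen: a read changed (alpha.gen -8->4) — executes, giving 4.
  kernel.gen: dirty, but its reads are unchanged (build.txt unchanged, graph.gen unchanged); cached 4 stands.
  check.gen: a read changed (fold.gen -8->4) — executes, giving 8.
  tokens.gen: a read changed (check.gen -4->8) — executes, giving 8.
  merge.gen: a read changed (check.gen -4->8; tokens.gen 4->8) — executes, giving 8.
  codegen.gen: a read changed (merge.gen -4->8) — executes, giving 8.
  meta.gen: a read changed (codegen.gen 4->8) — executes, giving 8.
  patch.gen: a read changed (codegen.gen 4->8; meta.gen 4->8) — executes, giving 8.
  assets.gen: a read changed (lexer.gen 2->-5; patch.gen 4->8) — executes, giving 8.

Note where the cutoff bites: kernel.gen is checked, finds nothing changed, and keeps its cache.

The edit dirties: alpha.gen, assets.gen, audit.gen, check.gen, codegen.gen, filter.gen, fold.gen, graph.gen, kernel.gen, lexer.gen, merge.gen, meta.gen, patch.gen, report.gen, schema.gen, tokens.gen, trace.gen.
16 target commands run: alpha.gen, assets.gen, audit.gen, check.gen, codegen.gen, filter.gen, fold.gen, graph.gen, lexer.gen, merge.gen, meta.gen, patch.gen, report.gen, schema.gen, tokens.gen, trace.gen.
Cache hits after checking: kernel.gen.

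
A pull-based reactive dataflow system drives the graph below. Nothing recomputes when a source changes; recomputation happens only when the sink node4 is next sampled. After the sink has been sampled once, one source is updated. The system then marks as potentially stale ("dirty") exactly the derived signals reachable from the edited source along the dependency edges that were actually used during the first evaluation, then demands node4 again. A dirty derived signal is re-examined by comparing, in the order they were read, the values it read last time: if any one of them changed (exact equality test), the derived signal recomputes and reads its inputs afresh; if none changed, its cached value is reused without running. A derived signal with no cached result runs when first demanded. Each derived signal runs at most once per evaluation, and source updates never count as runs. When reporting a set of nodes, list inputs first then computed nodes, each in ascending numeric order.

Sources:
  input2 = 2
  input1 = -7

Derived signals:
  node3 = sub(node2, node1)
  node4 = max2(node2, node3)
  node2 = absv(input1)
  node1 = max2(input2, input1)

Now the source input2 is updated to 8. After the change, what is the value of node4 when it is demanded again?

New value of node4: 7.

First evaluation (everything demanded from the output):
  node1 = max2(2, -7) = 2
  node2 = absv(-7) = 7
  node3 = sub(7, 2) = 5
  node4 = max2(7, 5) = 7

Propagation after the edit:
  node1: runs — input2 2->8; result 8.
  node3: runs — node1 2->8; result -1.
  node4: runs — node3 5->-1; result 7 (same value as before).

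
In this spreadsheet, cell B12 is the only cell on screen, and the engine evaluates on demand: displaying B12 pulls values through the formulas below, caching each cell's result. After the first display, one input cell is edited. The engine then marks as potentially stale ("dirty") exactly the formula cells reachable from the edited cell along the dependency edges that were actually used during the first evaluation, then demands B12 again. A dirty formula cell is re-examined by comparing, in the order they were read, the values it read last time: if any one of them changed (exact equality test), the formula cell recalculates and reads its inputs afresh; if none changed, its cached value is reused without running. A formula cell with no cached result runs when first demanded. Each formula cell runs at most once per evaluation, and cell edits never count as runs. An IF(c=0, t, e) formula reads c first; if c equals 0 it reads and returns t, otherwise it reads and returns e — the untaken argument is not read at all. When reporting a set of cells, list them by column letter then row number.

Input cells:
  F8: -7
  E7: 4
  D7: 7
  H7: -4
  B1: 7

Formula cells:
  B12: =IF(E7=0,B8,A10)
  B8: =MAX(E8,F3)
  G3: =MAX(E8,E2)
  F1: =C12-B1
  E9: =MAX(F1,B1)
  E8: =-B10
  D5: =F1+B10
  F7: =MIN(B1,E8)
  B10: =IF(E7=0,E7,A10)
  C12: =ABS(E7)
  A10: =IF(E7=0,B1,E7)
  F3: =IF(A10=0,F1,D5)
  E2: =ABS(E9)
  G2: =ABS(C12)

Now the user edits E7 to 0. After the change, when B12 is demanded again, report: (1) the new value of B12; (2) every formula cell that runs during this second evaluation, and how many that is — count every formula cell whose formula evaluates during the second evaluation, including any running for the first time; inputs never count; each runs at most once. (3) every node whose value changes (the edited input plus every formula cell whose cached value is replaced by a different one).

Initial pass — values computed on the first demand:
  A10 = IF(E7=0: E7=4 -> else branch E7) = 4
  B12 = IF(E7=0: E7=4 -> else branch A10) = 4

Second demand — change propagation:
  A10: re-runs because E7 4->0; E7 4->0; new result 7.
  B10: newly demanded (no cache) — executes and yields 0.
  C12: newly demanded (no cache) — executes and yields 0.
  E8: newly demanded (no cache) — executes and yields 0.
  F1: newly demanded (no cache) — executes and yields -7.
  D5: newly demanded (no cache) — executes and yields -7.
  F3: newly demanded (no cache) — executes and yields -7.
  B8: newly demanded (no cache) — executes and yields 0.
  B12: re-runs because E7 4->0; A10 4->7; new result 0.

The important point: the flipped condition pulls in fresh nodes; B8, B10, C12, D5, E8, F1, F3 run for the first time.

B12 now evaluates to 0.
Run set: A10, B8, B10, B12, C12, D5, E8, F1, F3 (9 run).
Changed values: A10, B12, E7.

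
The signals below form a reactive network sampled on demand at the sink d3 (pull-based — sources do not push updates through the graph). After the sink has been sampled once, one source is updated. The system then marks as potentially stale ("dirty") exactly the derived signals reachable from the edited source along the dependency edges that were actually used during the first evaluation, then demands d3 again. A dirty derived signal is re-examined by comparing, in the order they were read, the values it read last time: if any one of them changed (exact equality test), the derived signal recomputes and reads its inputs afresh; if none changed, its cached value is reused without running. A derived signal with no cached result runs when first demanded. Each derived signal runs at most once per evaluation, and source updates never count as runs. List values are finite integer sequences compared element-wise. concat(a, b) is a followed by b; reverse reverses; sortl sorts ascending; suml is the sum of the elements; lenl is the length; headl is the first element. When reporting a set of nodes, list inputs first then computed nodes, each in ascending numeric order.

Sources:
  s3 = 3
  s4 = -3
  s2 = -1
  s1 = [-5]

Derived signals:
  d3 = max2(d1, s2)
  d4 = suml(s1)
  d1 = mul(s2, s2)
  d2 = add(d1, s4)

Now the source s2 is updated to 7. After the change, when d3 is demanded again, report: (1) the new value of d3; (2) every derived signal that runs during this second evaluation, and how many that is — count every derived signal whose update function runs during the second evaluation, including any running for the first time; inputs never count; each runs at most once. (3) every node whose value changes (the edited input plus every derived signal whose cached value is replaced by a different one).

d3 now evaluates to 49.
Run set: d1, d3 (2 run).
Changed values: s2, d1, d3.

Initial pass — values computed on the first demand:
  d1 = mul(-1, -1) = 1
  d3 = max2(1, -1) = 1

Second demand — change propagation:
  d1: re-runs because s2 -1->7; s2 -1->7; new result 49.
  d3: re-runs because d1 1->49; s2 -1->7; new result 49.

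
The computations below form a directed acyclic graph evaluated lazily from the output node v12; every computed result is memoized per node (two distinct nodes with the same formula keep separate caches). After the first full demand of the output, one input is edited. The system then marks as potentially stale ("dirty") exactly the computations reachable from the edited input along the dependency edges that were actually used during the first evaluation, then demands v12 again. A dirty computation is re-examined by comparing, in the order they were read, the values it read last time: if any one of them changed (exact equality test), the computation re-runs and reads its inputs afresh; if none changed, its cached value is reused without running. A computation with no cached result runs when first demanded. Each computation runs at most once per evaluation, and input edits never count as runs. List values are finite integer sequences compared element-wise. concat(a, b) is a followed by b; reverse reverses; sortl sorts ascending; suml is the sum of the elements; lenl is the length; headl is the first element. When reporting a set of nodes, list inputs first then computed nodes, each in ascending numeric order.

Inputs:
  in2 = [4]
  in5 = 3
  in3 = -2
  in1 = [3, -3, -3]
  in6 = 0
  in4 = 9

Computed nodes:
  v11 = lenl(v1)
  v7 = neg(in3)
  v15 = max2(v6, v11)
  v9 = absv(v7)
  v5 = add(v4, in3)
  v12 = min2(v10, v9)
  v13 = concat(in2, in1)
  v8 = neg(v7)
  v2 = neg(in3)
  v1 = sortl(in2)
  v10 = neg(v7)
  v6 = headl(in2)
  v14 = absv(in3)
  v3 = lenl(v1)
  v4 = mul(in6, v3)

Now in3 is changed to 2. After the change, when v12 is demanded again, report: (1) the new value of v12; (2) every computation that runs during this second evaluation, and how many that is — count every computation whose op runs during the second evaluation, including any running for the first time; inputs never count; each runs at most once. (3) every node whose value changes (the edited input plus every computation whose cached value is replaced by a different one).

Demanding v12 again yields 2.
4 computations run: v7, v9, v10, v12.
The nodes whose values change: in3, v7, v10, v12.

First demand of the output computes:
  v7 = neg(-2) = 2
  v9 = absv(2) = 2
  v10 = neg(2) = -2
  v12 = min2(-2, 2) = -2

After the edit, cleaning proceeds:
  v7: a read changed (in3 -2->2) — executes, giving -2.
  v9: a read changed (v7 2->-2) — executes, giving 2 — identical to its old value.
  v10: a read changed (v7 2->-2) — executes, giving 2.
  v12: a read changed (v10 -2->2) — executes, giving 2.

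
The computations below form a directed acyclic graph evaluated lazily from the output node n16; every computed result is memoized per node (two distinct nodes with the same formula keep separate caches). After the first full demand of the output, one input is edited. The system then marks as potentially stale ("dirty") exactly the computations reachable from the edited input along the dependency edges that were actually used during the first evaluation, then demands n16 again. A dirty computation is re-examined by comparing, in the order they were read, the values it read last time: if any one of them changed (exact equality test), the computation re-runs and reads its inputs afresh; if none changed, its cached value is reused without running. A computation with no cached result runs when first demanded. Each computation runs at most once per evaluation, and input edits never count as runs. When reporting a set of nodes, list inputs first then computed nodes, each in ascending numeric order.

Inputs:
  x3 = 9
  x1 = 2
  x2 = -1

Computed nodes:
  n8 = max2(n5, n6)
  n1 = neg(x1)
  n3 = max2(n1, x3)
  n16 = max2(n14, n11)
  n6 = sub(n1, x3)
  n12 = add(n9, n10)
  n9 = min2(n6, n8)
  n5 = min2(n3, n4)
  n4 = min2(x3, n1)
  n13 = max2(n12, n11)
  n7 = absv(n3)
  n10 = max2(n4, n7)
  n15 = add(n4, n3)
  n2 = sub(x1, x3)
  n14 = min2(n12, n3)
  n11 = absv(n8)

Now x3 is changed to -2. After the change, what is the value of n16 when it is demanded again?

First demand of the output computes:
  n1 = neg(2) = -2
  n3 = max2(-2, 9) = 9
  n4 = min2(9, -2) = -2
  n5 = min2(9, -2) = -2
  n6 = sub(-2, 9) = -11
  n7 = absv(9) = 9
  n8 = max2(-2, -11) = -2
  n9 = min2(-11, -2) = -11
  n10 = max2(-2, 9) = 9
  n11 = absv(-2) = 2
  n12 = add(-11, 9) = -2
  n14 = min2(-2, 9) = -2
  n16 = max2(-2, 2) = 2

After the edit, cleaning proceeds:
  n3: a read changed (x3 9->-2) — executes, giving -2.
  n4: a read changed (x3 9->-2) — executes, giving -2 — identical to its old value.
  n5: a read changed (n3 9->-2) — executes, giving -2 — identical to its old value.
  n6: a read changed (x3 9->-2) — executes, giving 0.
  n7: a read changed (n3 9->-2) — executes, giving 2.
  n8: a read changed (n6 -11->0) — executes, giving 0.
  n9: a read changed (n6 -11->0; n8 -2->0) — executes, giving 0.
  n10: a read changed (n7 9->2) — executes, giving 2.
  n11: a read changed (n8 -2->0) — executes, giving 0.
  n12: a read changed (n9 -11->0; n10 9->2) — executes, giving 2.
  n14: a read changed (n12 -2->2; n3 9->-2) — executes, giving -2 — identical to its old value.
  n16: a read changed (n11 2->0) — executes, giving 0.

Demanding n16 again yields 0.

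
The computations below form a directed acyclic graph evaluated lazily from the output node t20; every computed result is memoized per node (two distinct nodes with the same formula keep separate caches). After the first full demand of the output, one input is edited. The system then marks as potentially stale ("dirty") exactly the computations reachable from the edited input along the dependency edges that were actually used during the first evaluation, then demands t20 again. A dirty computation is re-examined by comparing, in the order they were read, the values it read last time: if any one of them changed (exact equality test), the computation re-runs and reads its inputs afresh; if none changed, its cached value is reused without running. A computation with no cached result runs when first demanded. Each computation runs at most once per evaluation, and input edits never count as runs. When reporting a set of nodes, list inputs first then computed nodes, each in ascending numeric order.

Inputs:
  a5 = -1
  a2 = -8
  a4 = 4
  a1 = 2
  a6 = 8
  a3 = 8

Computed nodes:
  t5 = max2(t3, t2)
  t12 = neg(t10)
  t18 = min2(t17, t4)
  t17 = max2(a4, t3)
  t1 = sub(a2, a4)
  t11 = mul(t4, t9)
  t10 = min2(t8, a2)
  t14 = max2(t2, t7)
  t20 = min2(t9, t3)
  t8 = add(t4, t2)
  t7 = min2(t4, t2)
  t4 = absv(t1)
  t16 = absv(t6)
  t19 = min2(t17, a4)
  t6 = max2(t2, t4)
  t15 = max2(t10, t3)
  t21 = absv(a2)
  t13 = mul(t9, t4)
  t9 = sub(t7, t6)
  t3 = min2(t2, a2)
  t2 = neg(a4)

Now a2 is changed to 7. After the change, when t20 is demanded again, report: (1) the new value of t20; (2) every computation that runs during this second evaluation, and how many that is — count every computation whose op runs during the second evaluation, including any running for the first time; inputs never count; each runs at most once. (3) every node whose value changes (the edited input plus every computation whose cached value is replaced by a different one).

Demanding t20 again yields -7.
7 computations run: t1, t3, t4, t6, t7, t9, t20.
The nodes whose values change: a2, t1, t3, t4, t6, t9, t20.

First demand of the output computes:
  t1 = sub(-8, 4) = -12
  t2 = neg(4) = -4
  t3 = min2(-4, -8) = -8
  t4 = absv(-12) = 12
  t6 = max2(-4, 12) = 12
  t7 = min2(12, -4) = -4
  t9 = sub(-4, 12) = -16
  t20 = min2(-16, -8) = -16

After the edit, cleaning proceeds:
  t1: a read changed (a2 -8->7) — executes, giving 3.
  t3: a read changed (a2 -8->7) — executes, giving -4.
  t4: a read changed (t1 -12->3) — executes, giving 3.
  t6: a read changed (t4 12->3) — executes, giving 3.
  t7: a read changed (t4 12->3) — executes, giving -4 — identical to its old value.
  t9: a read changed (t6 12->3) — executes, giving -7.
  t20: a read changed (t9 -16->-7; t3 -8->-4) — executes, giving -7.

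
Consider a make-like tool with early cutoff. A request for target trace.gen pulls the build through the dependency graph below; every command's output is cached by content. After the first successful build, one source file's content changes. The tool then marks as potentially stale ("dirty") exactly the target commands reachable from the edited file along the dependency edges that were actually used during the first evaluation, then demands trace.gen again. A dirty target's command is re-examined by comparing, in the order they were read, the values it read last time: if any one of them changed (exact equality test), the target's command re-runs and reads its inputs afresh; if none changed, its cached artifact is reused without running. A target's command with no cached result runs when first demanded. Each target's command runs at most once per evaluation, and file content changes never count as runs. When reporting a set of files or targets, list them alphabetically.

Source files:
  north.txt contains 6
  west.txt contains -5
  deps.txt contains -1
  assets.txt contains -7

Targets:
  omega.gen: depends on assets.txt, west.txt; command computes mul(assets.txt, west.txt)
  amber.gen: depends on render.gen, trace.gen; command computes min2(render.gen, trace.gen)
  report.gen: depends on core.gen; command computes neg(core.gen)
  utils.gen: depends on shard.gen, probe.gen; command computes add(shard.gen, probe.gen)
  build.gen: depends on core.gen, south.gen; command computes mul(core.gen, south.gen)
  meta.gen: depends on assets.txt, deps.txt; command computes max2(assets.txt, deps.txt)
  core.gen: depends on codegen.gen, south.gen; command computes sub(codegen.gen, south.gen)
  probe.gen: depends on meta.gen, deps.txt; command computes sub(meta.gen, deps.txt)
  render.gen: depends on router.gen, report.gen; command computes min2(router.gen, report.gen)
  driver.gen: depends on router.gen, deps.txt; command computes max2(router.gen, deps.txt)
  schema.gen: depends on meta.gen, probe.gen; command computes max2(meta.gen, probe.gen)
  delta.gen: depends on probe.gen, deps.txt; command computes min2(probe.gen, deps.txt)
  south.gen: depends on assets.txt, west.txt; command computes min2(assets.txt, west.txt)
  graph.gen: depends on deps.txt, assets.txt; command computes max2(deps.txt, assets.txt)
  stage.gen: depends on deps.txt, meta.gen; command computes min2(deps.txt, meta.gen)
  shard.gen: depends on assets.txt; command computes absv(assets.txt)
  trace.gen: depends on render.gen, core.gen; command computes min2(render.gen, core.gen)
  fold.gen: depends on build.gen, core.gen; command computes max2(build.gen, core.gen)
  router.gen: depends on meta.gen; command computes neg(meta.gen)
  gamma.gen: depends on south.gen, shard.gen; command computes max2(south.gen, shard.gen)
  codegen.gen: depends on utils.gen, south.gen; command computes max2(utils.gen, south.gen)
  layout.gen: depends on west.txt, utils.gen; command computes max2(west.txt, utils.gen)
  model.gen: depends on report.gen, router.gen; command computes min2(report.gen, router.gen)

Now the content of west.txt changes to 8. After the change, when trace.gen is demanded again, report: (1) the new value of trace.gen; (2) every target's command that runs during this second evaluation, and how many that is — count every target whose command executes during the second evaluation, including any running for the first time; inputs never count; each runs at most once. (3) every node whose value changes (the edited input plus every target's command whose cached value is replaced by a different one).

Demanding trace.gen again yields -14.
1 target commands run: south.gen.
The nodes whose values change: west.txt.
Note the absorption at south.gen: it re-runs yet its value is the same, leaving the output's value untouched.

First demand of the output computes:
  meta.gen = max2(-7, -1) = -1
  probe.gen = sub(-1, -1) = 0
  router.gen = neg(-1) = 1
  shard.gen = absv(-7) = 7
  south.gen = min2(-7, -5) = -7
  utils.gen = add(7, 0) = 7
  codegen.gen = max2(7, -7) = 7
  core.gen = sub(7, -7) = 14
  report.gen = neg(14) = -14
  render.gen = min2(1, -14) = -14
  trace.gen = min2(-14, 14) = -14

After the edit, cleaning proceeds:
  south.gen: a read changed (west.txt -5->8) — executes, giving -7 — identical to its old value.
  codegen.gen: dirty, but its reads are unchanged (utils.gen unchanged, south.gen unchanged); cached 7 stands.
  core.gen: dirty, but its reads are unchanged (codegen.gen unchanged, south.gen unchanged); cached 14 stands.
  report.gen: dirty, but its reads are unchanged (core.gen unchanged); cached -14 stands.
  render.gen: dirty, but its reads are unchanged (router.gen unchanged, report.gen unchanged); cached -14 stands.
  trace.gen: dirty, but its reads are unchanged (render.gen unchanged, core.gen unchanged); cached -14 stands.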